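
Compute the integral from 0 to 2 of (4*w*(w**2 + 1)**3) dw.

Let u = w**2 + 1, so du = 2*w dw. When w = 0, u = 1; when w = 2, u = 5.
The integral becomes 2·∫ u**3 du from 1 to 5, with antiderivative u**4/2.
Back in w: F(w) = (w**2 + 1)**4/2.
Then F(2) - F(0) = (625/2) - (1/2) = 312.

312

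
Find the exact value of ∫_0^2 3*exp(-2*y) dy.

An antiderivative is F(y) = -3*exp(-2*y)/2.
Then F(2) - F(0) = (-3*exp(-4)/2) - (-3/2) = 3/2 - 3*exp(-4)/2.

3/2 - 3*exp(-4)/2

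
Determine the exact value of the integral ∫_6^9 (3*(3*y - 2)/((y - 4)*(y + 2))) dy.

Factor the denominator: y**2 - 2*y - 8 = (y + 2)(y - 4).
Partial fractions: 3*(3*y - 2)/((y - 4)*(y + 2)) = 4/(y + 2) + 5/(y - 4).
An antiderivative is F(y) = 5*log(y - 4) + 4*log(y + 2).
Then F(9) - F(6) = (5*log(5) + 4*log(11)) - (17*log(2)) = -17*log(2) + 5*log(5) + 4*log(11).

-17*log(2) + 5*log(5) + 4*log(11)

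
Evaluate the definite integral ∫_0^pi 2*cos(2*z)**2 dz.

Use the identity cos^2(2*z) = (1 + cos(4*z))/2.
An antiderivative is F(z) = z + sin(4*z)/4.
Then F(pi) - F(0) = (pi) - (0) = pi.

pi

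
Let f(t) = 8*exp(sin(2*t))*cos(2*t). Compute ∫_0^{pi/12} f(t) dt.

Let u = sin(2*t), so du = 2*cos(2*t) dt. When t = 0, u = 0; when t = pi/12, u = 1/2.
The integral becomes 4·∫ exp(u) du from 0 to 1/2, with antiderivative 4*exp(u).
Back in t: F(t) = 4*exp(sin(2*t)).
Then F(pi/12) - F(0) = (4*exp(1/2)) - (4) = -4 + 4*exp(1/2).

-4 + 4*exp(1/2)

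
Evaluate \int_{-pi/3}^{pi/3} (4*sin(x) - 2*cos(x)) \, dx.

An antiderivative is F(x) = -2*sin(x) - 4*cos(x).
Then F(pi/3) - F(-pi/3) = (-2 - sqrt(3)) - (-2 + sqrt(3)) = -2*sqrt(3).

-2*sqrt(3)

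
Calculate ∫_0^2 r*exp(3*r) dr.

1/9 + 5*exp(6)/9

Integrate by parts once (u = r, dv = exp(3*r) dr).
An antiderivative is F(r) = (3*r - 1)*exp(3*r)/9.
Then F(2) - F(0) = (5*exp(6)/9) - (-1/9) = 1/9 + 5*exp(6)/9.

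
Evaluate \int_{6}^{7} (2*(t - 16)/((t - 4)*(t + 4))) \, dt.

Factor the denominator: t**2 - 16 = (t + 4)(t - 4).
Partial fractions: 2*(t - 16)/((t - 4)*(t + 4)) = 5/(t + 4) - 3/(t - 4).
An antiderivative is F(t) = -3*log(t - 4) + 5*log(t + 4).
Then F(7) - F(6) = (-3*log(3) + 5*log(11)) - (2*log(2) + 5*log(5)) = -5*log(5) - 3*log(3) - 2*log(2) + 5*log(11).

-5*log(5) - 3*log(3) - 2*log(2) + 5*log(11)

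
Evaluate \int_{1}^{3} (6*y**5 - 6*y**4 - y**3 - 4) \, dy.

By the power rule, an antiderivative is F(y) = y**6 - 6*y**5/5 - y**4/4 - 4*y.
Then F(3) - F(1) = (8103/20) - (-89/20) = 2048/5.

2048/5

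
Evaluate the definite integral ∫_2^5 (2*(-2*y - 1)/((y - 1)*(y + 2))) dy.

Factor the denominator: y**2 + y - 2 = (y + 2)(y - 1).
Partial fractions: 2*(-2*y - 1)/((y - 1)*(y + 2)) = -2/(y + 2) - 2/(y - 1).
An antiderivative is F(y) = -2*log(y - 1) - 2*log(y + 2).
Then F(5) - F(2) = (-2*log(7) - 4*log(2)) - (-log(16)) = -log(49).

-log(49)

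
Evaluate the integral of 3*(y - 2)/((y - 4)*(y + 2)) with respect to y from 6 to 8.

log(25/8)

Factor the denominator: y**2 - 2*y - 8 = (y + 2)(y - 4).
Partial fractions: 3*(y - 2)/((y - 4)*(y + 2)) = 2/(y + 2) + 1/(y - 4).
An antiderivative is F(y) = log(y - 4) + 2*log(y + 2).
Then F(8) - F(6) = (4*log(2) + 2*log(5)) - (7*log(2)) = log(25/8).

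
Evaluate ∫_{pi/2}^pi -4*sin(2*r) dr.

An antiderivative is F(r) = 2*cos(2*r).
Then F(pi) - F(pi/2) = (2) - (-2) = 4.

4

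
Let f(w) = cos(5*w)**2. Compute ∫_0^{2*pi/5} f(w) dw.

pi/5

Use the identity cos^2(5*w) = (1 + cos(10*w))/2.
An antiderivative is F(w) = w/2 + sin(10*w)/20.
Then F(2*pi/5) - F(0) = (pi/5) - (0) = pi/5.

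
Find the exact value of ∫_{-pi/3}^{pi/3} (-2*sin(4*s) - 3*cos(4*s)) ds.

An antiderivative is F(s) = -3*sin(4*s)/4 + cos(4*s)/2.
Then F(pi/3) - F(-pi/3) = (-1/4 + 3*sqrt(3)/8) - (-3*sqrt(3)/8 - 1/4) = 3*sqrt(3)/4.

3*sqrt(3)/4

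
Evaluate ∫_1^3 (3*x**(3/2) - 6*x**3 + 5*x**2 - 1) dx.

-1198/15 + 54*sqrt(3)/5

By the power rule, an antiderivative is F(x) = 6*x**(5/2)/5 - 3*x**4/2 + 5*x**3/3 - x.
Then F(3) - F(1) = (-159/2 + 54*sqrt(3)/5) - (11/30) = -1198/15 + 54*sqrt(3)/5.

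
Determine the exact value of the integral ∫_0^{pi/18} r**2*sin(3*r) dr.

-2/27 - sqrt(3)*pi**2/1944 + pi/162 + sqrt(3)/27

Integrate by parts twice (u = r^2, dv = sin(3*r) dr).
An antiderivative is F(r) = -r**2*cos(3*r)/3 + 2*r*sin(3*r)/9 + 2*cos(3*r)/27.
Then F(pi/18) - F(0) = (-sqrt(3)*pi**2/1944 + pi/162 + sqrt(3)/27) - (2/27) = -2/27 - sqrt(3)*pi**2/1944 + pi/162 + sqrt(3)/27.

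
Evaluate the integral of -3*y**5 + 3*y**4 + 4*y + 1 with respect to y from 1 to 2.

By the power rule, an antiderivative is F(y) = -y**6/2 + 3*y**5/5 + 2*y**2 + y.
Then F(2) - F(1) = (-14/5) - (31/10) = -59/10.

-59/10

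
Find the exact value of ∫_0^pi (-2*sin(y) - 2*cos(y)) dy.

-4

An antiderivative is F(y) = -2*sin(y) + 2*cos(y).
Then F(pi) - F(0) = (-2) - (2) = -4.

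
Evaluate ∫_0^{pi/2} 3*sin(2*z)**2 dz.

Use the identity sin^2(2*z) = (1 - cos(4*z))/2.
An antiderivative is F(z) = 3*z/2 - 3*sin(4*z)/8.
Then F(pi/2) - F(0) = (3*pi/4) - (0) = 3*pi/4.

3*pi/4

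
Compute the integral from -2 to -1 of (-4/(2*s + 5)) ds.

An antiderivative is F(s) = -2*log(2*s + 5).
Then F(-1) - F(-2) = (-log(9)) - (0) = -log(9).

-log(9)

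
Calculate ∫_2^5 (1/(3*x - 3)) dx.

2*log(2)/3

An antiderivative is F(x) = log(3*x - 3)/3.
Then F(5) - F(2) = (log(12)/3) - (log(3)/3) = 2*log(2)/3.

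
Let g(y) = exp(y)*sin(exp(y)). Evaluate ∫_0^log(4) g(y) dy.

Let u = exp(y), so du = exp(y) dy. When y = 0, u = 1; when y = log(4), u = 4.
The integral becomes ∫ sin(u) du from 1 to 4, with antiderivative -cos(u).
Back in y: F(y) = -cos(exp(y)).
Then F(log(4)) - F(0) = (-cos(4)) - (-cos(1)) = cos(1) - cos(4).

cos(1) - cos(4)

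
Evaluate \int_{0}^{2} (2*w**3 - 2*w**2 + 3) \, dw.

By the power rule, an antiderivative is F(w) = w**4/2 - 2*w**3/3 + 3*w.
Then F(2) - F(0) = (26/3) - (0) = 26/3.

26/3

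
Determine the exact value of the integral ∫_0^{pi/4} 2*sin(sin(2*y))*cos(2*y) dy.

Let u = sin(2*y), so du = 2*cos(2*y) dy. When y = 0, u = 0; when y = pi/4, u = 1.
The integral becomes ∫ sin(u) du from 0 to 1, with antiderivative -cos(u).
Back in y: F(y) = -cos(sin(2*y)).
Then F(pi/4) - F(0) = (-cos(1)) - (-1) = 1 - cos(1).

1 - cos(1)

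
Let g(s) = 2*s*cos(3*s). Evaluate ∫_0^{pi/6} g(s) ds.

Integrate by parts once (u = s, dv = 2*cos(3*s) ds).
An antiderivative is F(s) = 2*s*sin(3*s)/3 + 2*cos(3*s)/9.
Then F(pi/6) - F(0) = (pi/9) - (2/9) = -2/9 + pi/9.

-2/9 + pi/9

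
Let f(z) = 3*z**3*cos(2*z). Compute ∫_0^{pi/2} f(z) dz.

9/4 - 9*pi**2/16

Integrate by parts 3 times (u = z^3, dv = 3*cos(2*z) dz).
An antiderivative is F(z) = 3*z**3*sin(2*z)/2 + 9*z**2*cos(2*z)/4 - 9*z*sin(2*z)/4 - 9*cos(2*z)/8.
Then F(pi/2) - F(0) = (9/8 - 9*pi**2/16) - (-9/8) = 9/4 - 9*pi**2/16.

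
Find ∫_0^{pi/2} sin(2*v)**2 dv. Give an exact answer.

pi/4

Use the identity sin^2(2*v) = (1 - cos(4*v))/2.
An antiderivative is F(v) = v/2 - sin(4*v)/8.
Then F(pi/2) - F(0) = (pi/4) - (0) = pi/4.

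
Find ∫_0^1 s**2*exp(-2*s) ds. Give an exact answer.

(-5 + exp(2))*exp(-2)/4

Integrate by parts twice (u = s^2, dv = exp(-2*s) ds).
An antiderivative is F(s) = (-2*s**2 - 2*s - 1)*exp(-2*s)/4.
Then F(1) - F(0) = (-5*exp(-2)/4) - (-1/4) = (-5 + exp(2))*exp(-2)/4.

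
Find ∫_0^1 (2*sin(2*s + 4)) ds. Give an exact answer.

-cos(6) + cos(4)

Let u = 2*s + 4, so du = 2 ds. When s = 0, u = 4; when s = 1, u = 6.
The integral becomes ∫ sin(u) du from 4 to 6, with antiderivative -cos(u).
Back in s: F(s) = -cos(2*s + 4).
Then F(1) - F(0) = (-cos(6)) - (-cos(4)) = -cos(6) + cos(4).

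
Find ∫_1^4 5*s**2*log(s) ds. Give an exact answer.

Integrate by parts once (u = ln s, dv = 5*s**2 ds).
An antiderivative is F(s) = 5*s**3*(3*log(s) - 1)/9.
Then F(4) - F(1) = (-320/9 + 640*log(2)/3) - (-5/9) = -35 + 640*log(2)/3.

-35 + 640*log(2)/3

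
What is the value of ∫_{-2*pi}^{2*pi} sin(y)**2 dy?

Use the identity sin^2(y) = (1 - cos(2*y))/2.
An antiderivative is F(y) = y/2 - sin(2*y)/4.
Then F(2*pi) - F(-2*pi) = (pi) - (-pi) = 2*pi.

2*pi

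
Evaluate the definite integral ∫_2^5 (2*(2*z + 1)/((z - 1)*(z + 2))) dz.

Factor the denominator: z**2 + z - 2 = (z + 2)(z - 1).
Partial fractions: 2*(2*z + 1)/((z - 1)*(z + 2)) = 2/(z + 2) + 2/(z - 1).
An antiderivative is F(z) = 2*log(z - 1) + 2*log(z + 2).
Then F(5) - F(2) = (4*log(2) + 2*log(7)) - (log(16)) = log(49).

log(49)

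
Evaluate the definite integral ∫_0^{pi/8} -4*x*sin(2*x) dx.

sqrt(2)*(-4 + pi)/8

Integrate by parts once (u = x, dv = -4*sin(2*x) dx).
An antiderivative is F(x) = 2*x*cos(2*x) - sin(2*x).
Then F(pi/8) - F(0) = (sqrt(2)*(-4 + pi)/8) - (0) = sqrt(2)*(-4 + pi)/8.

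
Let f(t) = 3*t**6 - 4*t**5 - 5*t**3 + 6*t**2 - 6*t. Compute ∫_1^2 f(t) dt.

By the power rule, an antiderivative is F(t) = 3*t**7/7 - 2*t**6/3 - 5*t**4/4 + 2*t**3 - 3*t**2.
Then F(2) - F(1) = (-80/21) - (-209/84) = -37/28.

-37/28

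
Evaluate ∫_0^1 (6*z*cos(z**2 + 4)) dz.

3*sin(5) - 3*sin(4)

Let u = z**2 + 4, so du = 2*z dz. When z = 0, u = 4; when z = 1, u = 5.
The integral becomes 3·∫ cos(u) du from 4 to 5, with antiderivative 3*sin(u).
Back in z: F(z) = 3*sin(z**2 + 4).
Then F(1) - F(0) = (3*sin(5)) - (3*sin(4)) = 3*sin(5) - 3*sin(4).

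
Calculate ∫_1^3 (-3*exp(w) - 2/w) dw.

-3*exp(3) - log(9) + 3*exp(1)

An antiderivative is F(w) = -3*exp(w) - 2*log(w).
Then F(3) - F(1) = (-3*exp(3) - log(9)) - (-3*exp(1)) = -3*exp(3) - log(9) + 3*exp(1).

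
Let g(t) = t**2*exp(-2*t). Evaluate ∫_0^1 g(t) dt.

(-5 + exp(2))*exp(-2)/4

Integrate by parts twice (u = t^2, dv = exp(-2*t) dt).
An antiderivative is F(t) = (-2*t**2 - 2*t - 1)*exp(-2*t)/4.
Then F(1) - F(0) = (-5*exp(-2)/4) - (-1/4) = (-5 + exp(2))*exp(-2)/4.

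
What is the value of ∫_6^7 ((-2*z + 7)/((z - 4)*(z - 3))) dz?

Factor the denominator: z**2 - 7*z + 12 = (z - 3)(z - 4).
Partial fractions: (-2*z + 7)/((z - 4)*(z - 3)) = -1/(z - 3) - 1/(z - 4).
An antiderivative is F(z) = -log(z - 4) - log(z - 3).
Then F(7) - F(6) = (-log(12)) - (-log(6)) = -log(2).

-log(2)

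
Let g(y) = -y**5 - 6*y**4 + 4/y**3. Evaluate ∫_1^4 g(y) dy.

-76329/40

By the power rule, an antiderivative is F(y) = -y**6/6 - 6*y**5/5 - 2/y**2.
Then F(4) - F(1) = (-229391/120) - (-101/30) = -76329/40.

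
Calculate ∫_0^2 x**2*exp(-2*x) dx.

Integrate by parts twice (u = x^2, dv = exp(-2*x) dx).
An antiderivative is F(x) = (-2*x**2 - 2*x - 1)*exp(-2*x)/4.
Then F(2) - F(0) = (-13*exp(-4)/4) - (-1/4) = (-13 + exp(4))*exp(-4)/4.

(-13 + exp(4))*exp(-4)/4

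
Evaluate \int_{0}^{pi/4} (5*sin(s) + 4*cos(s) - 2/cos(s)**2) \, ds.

3 - sqrt(2)/2

An antiderivative is F(s) = 4*sin(s) - 5*cos(s) - 2*tan(s).
Then F(pi/4) - F(0) = (-2 - sqrt(2)/2) - (-5) = 3 - sqrt(2)/2.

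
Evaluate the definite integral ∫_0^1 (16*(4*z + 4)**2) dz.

Let u = 4*z + 4, so du = 4 dz. When z = 0, u = 4; when z = 1, u = 8.
The integral becomes 4·∫ u**2 du from 4 to 8, with antiderivative 4*u**3/3.
Back in z: F(z) = 4*(4*z + 4)**3/3.
Then F(1) - F(0) = (2048/3) - (256/3) = 1792/3.

1792/3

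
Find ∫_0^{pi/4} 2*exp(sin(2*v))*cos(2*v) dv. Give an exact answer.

Let u = sin(2*v), so du = 2*cos(2*v) dv. When v = 0, u = 0; when v = pi/4, u = 1.
The integral becomes ∫ exp(u) du from 0 to 1, with antiderivative exp(u).
Back in v: F(v) = exp(sin(2*v)).
Then F(pi/4) - F(0) = (E) - (1) = -1 + E.

-1 + E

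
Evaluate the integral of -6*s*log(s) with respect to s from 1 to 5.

36 - 75*log(5)

Integrate by parts once (u = ln s, dv = -6*s ds).
An antiderivative is F(s) = -3*s**2*(2*log(s) - 1)/2.
Then F(5) - F(1) = (75/2 - 75*log(5)) - (3/2) = 36 - 75*log(5).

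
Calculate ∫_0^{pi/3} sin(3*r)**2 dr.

Use the identity sin^2(3*r) = (1 - cos(6*r))/2.
An antiderivative is F(r) = r/2 - sin(6*r)/12.
Then F(pi/3) - F(0) = (pi/6) - (0) = pi/6.

pi/6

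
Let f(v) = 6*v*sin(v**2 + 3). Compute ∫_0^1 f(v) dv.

3*cos(3) - 3*cos(4)

Let u = v**2 + 3, so du = 2*v dv. When v = 0, u = 3; when v = 1, u = 4.
The integral becomes 3·∫ sin(u) du from 3 to 4, with antiderivative -3*cos(u).
Back in v: F(v) = -3*cos(v**2 + 3).
Then F(1) - F(0) = (-3*cos(4)) - (-3*cos(3)) = 3*cos(3) - 3*cos(4).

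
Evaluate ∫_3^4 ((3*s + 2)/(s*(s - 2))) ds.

Factor the denominator: s**2 - 2*s = s(s - 2).
Partial fractions: (3*s + 2)/(s*(s - 2)) = -1/s + 4/(s - 2).
An antiderivative is F(s) = -log(s) + 4*log(s - 2).
Then F(4) - F(3) = (log(4)) - (-log(3)) = log(12).

log(12)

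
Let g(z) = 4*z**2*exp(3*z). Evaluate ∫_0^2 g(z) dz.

Integrate by parts twice (u = z^2, dv = 4*exp(3*z) dz).
An antiderivative is F(z) = (36*z**2 - 24*z + 8)*exp(3*z)/27.
Then F(2) - F(0) = (104*exp(6)/27) - (8/27) = -8/27 + 104*exp(6)/27.

-8/27 + 104*exp(6)/27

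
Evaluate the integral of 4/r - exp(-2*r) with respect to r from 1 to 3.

(-exp(4) + 1 + 8*exp(6)*log(3))*exp(-6)/2

An antiderivative is F(r) = 4*log(r) + exp(-2*r)/2.
Then F(3) - F(1) = (exp(-6)/2 + 4*log(3)) - (exp(-2)/2) = (-exp(4) + 1 + 8*exp(6)*log(3))*exp(-6)/2.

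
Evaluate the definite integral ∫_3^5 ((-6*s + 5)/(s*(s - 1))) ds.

-5*log(5) - log(2) + 5*log(3)

Factor the denominator: s**2 - s = s(s - 1).
Partial fractions: (-6*s + 5)/(s*(s - 1)) = -5/s - 1/(s - 1).
An antiderivative is F(s) = -5*log(s) - log(s - 1).
Then F(5) - F(3) = (-5*log(5) - 2*log(2)) - (-5*log(3) - log(2)) = -5*log(5) - log(2) + 5*log(3).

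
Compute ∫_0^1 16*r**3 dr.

4

Let u = 2*r, so du = 2 dr. When r = 0, u = 0; when r = 1, u = 2.
The integral becomes ∫ u**3 du from 0 to 2, with antiderivative u**4/4.
Back in r: F(r) = 4*r**4.
Then F(1) - F(0) = (4) - (0) = 4.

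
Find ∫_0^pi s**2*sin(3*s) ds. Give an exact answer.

-4/27 + pi**2/3

Integrate by parts twice (u = s^2, dv = sin(3*s) ds).
An antiderivative is F(s) = -s**2*cos(3*s)/3 + 2*s*sin(3*s)/9 + 2*cos(3*s)/27.
Then F(pi) - F(0) = (-2/27 + pi**2/3) - (2/27) = -4/27 + pi**2/3.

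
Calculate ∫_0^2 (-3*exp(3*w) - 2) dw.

-exp(6) - 3

An antiderivative is F(w) = -exp(3*w) - 2*w.
Then F(2) - F(0) = (-exp(6) - 4) - (-1) = -exp(6) - 3.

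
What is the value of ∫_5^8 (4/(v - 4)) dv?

An antiderivative is F(v) = 4*log(v - 4).
Then F(8) - F(5) = (8*log(2)) - (0) = 8*log(2).

8*log(2)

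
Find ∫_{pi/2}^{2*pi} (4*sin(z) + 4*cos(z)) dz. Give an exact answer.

An antiderivative is F(z) = 4*sin(z) - 4*cos(z).
Then F(2*pi) - F(pi/2) = (-4) - (4) = -8.

-8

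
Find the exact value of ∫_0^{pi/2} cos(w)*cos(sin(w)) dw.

Let u = sin(w), so du = cos(w) dw. When w = 0, u = 0; when w = pi/2, u = 1.
The integral becomes ∫ cos(u) du from 0 to 1, with antiderivative sin(u).
Back in w: F(w) = sin(sin(w)).
Then F(pi/2) - F(0) = (sin(1)) - (0) = sin(1).

sin(1)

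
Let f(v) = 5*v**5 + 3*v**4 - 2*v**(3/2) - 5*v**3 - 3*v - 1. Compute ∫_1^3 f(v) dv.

By the power rule, an antiderivative is F(v) = 5*v**6/6 - 4*v**(5/2)/5 + 3*v**5/5 - 5*v**4/4 - 3*v**2/2 - v.
Then F(3) - F(1) = (12711/20 - 36*sqrt(3)/5) - (-187/60) = 1916/3 - 36*sqrt(3)/5.

1916/3 - 36*sqrt(3)/5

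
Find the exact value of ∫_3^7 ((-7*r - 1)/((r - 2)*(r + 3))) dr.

Factor the denominator: r**2 + r - 6 = (r + 3)(r - 2).
Partial fractions: (-7*r - 1)/((r - 2)*(r + 3)) = -4/(r + 3) - 3/(r - 2).
An antiderivative is F(r) = -3*log(r - 2) - 4*log(r + 3).
Then F(7) - F(3) = (-7*log(5) - 4*log(2)) - (-4*log(3) - 4*log(2)) = -7*log(5) + 4*log(3).

-7*log(5) + 4*log(3)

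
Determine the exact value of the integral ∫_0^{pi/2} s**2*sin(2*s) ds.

-1/2 + pi**2/8

Integrate by parts twice (u = s^2, dv = sin(2*s) ds).
An antiderivative is F(s) = -s**2*cos(2*s)/2 + s*sin(2*s)/2 + cos(2*s)/4.
Then F(pi/2) - F(0) = (-1/4 + pi**2/8) - (1/4) = -1/2 + pi**2/8.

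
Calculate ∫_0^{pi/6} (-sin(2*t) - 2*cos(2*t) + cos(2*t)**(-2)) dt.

-1/4

An antiderivative is F(t) = -sin(2*t) + cos(2*t)/2 + tan(2*t)/2.
Then F(pi/6) - F(0) = (1/4) - (1/2) = -1/4.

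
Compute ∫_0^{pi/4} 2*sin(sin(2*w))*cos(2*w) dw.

Let u = sin(2*w), so du = 2*cos(2*w) dw. When w = 0, u = 0; when w = pi/4, u = 1.
The integral becomes ∫ sin(u) du from 0 to 1, with antiderivative -cos(u).
Back in w: F(w) = -cos(sin(2*w)).
Then F(pi/4) - F(0) = (-cos(1)) - (-1) = 1 - cos(1).

1 - cos(1)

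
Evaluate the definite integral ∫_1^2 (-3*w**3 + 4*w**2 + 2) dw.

1/12

By the power rule, an antiderivative is F(w) = -3*w**4/4 + 4*w**3/3 + 2*w.
Then F(2) - F(1) = (8/3) - (31/12) = 1/12.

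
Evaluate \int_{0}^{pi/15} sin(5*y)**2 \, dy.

-sqrt(3)/40 + pi/30

Use the identity sin^2(5*y) = (1 - cos(10*y))/2.
An antiderivative is F(y) = y/2 - sin(10*y)/20.
Then F(pi/15) - F(0) = (-sqrt(3)/40 + pi/30) - (0) = -sqrt(3)/40 + pi/30.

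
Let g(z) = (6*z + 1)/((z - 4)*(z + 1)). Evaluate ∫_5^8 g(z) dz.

Factor the denominator: z**2 - 3*z - 4 = (z + 1)(z - 4).
Partial fractions: (6*z + 1)/((z - 4)*(z + 1)) = 1/(z + 1) + 5/(z - 4).
An antiderivative is F(z) = 5*log(z - 4) + log(z + 1).
Then F(8) - F(5) = (2*log(3) + 10*log(2)) - (log(6)) = log(3) + 9*log(2).

log(3) + 9*log(2)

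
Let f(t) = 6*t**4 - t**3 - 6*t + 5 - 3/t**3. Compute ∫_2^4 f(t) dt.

176659/160

By the power rule, an antiderivative is F(t) = 6*t**5/5 - t**4/4 - 3*t**2 + 5*t + 3/(2*t**2).
Then F(4) - F(2) = (181903/160) - (1311/40) = 176659/160.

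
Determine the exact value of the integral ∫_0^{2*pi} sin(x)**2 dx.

Use the identity sin^2(x) = (1 - cos(2*x))/2.
An antiderivative is F(x) = x/2 - sin(2*x)/4.
Then F(2*pi) - F(0) = (pi) - (0) = pi.

pi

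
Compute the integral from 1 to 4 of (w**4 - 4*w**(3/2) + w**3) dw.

By the power rule, an antiderivative is F(w) = -8*w**(5/2)/5 + w**5/5 + w**4/4.
Then F(4) - F(1) = (1088/5) - (-23/20) = 875/4.

875/4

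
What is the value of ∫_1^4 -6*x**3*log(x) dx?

765/8 - 768*log(2)

Integrate by parts once (u = ln x, dv = -6*x**3 dx).
An antiderivative is F(x) = -3*x**4*(4*log(x) - 1)/8.
Then F(4) - F(1) = (96 - 768*log(2)) - (3/8) = 765/8 - 768*log(2).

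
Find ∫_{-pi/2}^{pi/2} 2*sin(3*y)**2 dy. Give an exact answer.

Use the identity sin^2(3*y) = (1 - cos(6*y))/2.
An antiderivative is F(y) = y - sin(6*y)/6.
Then F(pi/2) - F(-pi/2) = (pi/2) - (-pi/2) = pi.

pi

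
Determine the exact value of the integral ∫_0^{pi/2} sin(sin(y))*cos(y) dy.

Let u = sin(y), so du = cos(y) dy. When y = 0, u = 0; when y = pi/2, u = 1.
The integral becomes ∫ sin(u) du from 0 to 1, with antiderivative -cos(u).
Back in y: F(y) = -cos(sin(y)).
Then F(pi/2) - F(0) = (-cos(1)) - (-1) = 1 - cos(1).

1 - cos(1)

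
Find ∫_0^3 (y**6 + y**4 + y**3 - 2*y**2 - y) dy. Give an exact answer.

By the power rule, an antiderivative is F(y) = y**7/7 + y**5/5 + y**4/4 - 2*y**3/3 - y**2/2.
Then F(3) - F(0) = (50229/140) - (0) = 50229/140.

50229/140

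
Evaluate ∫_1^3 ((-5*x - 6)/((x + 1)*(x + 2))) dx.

-4*log(5) - log(2) + 4*log(3)

Factor the denominator: x**2 + 3*x + 2 = (x + 2)(x + 1).
Partial fractions: (-5*x - 6)/((x + 1)*(x + 2)) = -4/(x + 2) - 1/(x + 1).
An antiderivative is F(x) = -log(x + 1) - 4*log(x + 2).
Then F(3) - F(1) = (-4*log(5) - 2*log(2)) - (-4*log(3) - log(2)) = -4*log(5) - log(2) + 4*log(3).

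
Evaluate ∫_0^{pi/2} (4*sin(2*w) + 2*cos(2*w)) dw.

An antiderivative is F(w) = sin(2*w) - 2*cos(2*w).
Then F(pi/2) - F(0) = (2) - (-2) = 4.

4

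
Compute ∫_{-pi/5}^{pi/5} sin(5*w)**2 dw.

Use the identity sin^2(5*w) = (1 - cos(10*w))/2.
An antiderivative is F(w) = w/2 - sin(10*w)/20.
Then F(pi/5) - F(-pi/5) = (pi/10) - (-pi/10) = pi/5.

pi/5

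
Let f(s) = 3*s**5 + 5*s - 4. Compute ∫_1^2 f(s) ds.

35

By the power rule, an antiderivative is F(s) = s**6/2 + 5*s**2/2 - 4*s.
Then F(2) - F(1) = (34) - (-1) = 35.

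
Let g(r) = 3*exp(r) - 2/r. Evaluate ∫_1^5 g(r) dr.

An antiderivative is F(r) = 3*exp(r) - 2*log(r).
Then F(5) - F(1) = (-log(25) + 3*exp(5)) - (3*exp(1)) = -3*exp(1) - log(25) + 3*exp(5).

-3*exp(1) - log(25) + 3*exp(5)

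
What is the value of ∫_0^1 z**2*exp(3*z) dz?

Integrate by parts twice (u = z^2, dv = exp(3*z) dz).
An antiderivative is F(z) = (9*z**2 - 6*z + 2)*exp(3*z)/27.
Then F(1) - F(0) = (5*exp(3)/27) - (2/27) = -2/27 + 5*exp(3)/27.

-2/27 + 5*exp(3)/27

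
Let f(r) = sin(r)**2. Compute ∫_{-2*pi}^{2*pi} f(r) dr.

2*pi

Use the identity sin^2(r) = (1 - cos(2*r))/2.
An antiderivative is F(r) = r/2 - sin(2*r)/4.
Then F(2*pi) - F(-2*pi) = (pi) - (-pi) = 2*pi.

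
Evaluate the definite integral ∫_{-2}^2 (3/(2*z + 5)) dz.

log(27)

An antiderivative is F(z) = 3*log(2*z + 5)/2.
Then F(2) - F(-2) = (log(27)) - (0) = log(27).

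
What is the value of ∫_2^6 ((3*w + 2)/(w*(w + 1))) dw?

Factor the denominator: w**2 + w = (w + 1)w.
Partial fractions: (3*w + 2)/(w*(w + 1)) = 1/(w + 1) + 2/w.
An antiderivative is F(w) = 2*log(w) + log(w + 1).
Then F(6) - F(2) = (2*log(2) + log(7) + 2*log(3)) - (log(12)) = log(21).

log(21)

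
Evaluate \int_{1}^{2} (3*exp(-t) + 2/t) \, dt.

-3*exp(-2) + 3*exp(-1) + 2*log(2)

An antiderivative is F(t) = 2*log(t) - 3*exp(-t).
Then F(2) - F(1) = (-3*exp(-2) + 2*log(2)) - (-3*exp(-1)) = -3*exp(-2) + 3*exp(-1) + 2*log(2).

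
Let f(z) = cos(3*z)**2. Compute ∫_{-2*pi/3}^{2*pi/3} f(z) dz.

2*pi/3

Use the identity cos^2(3*z) = (1 + cos(6*z))/2.
An antiderivative is F(z) = z/2 + sin(6*z)/12.
Then F(2*pi/3) - F(-2*pi/3) = (pi/3) - (-pi/3) = 2*pi/3.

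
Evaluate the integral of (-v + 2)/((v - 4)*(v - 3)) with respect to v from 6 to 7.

log(16/27)

Factor the denominator: v**2 - 7*v + 12 = (v - 3)(v - 4).
Partial fractions: (-v + 2)/((v - 4)*(v - 3)) = 1/(v - 3) - 2/(v - 4).
An antiderivative is F(v) = -2*log(v - 4) + log(v - 3).
Then F(7) - F(6) = (log(4/9)) - (log(3/4)) = log(16/27).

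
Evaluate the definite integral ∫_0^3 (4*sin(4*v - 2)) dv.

cos(2) - cos(10)

Let u = 4*v - 2, so du = 4 dv. When v = 0, u = -2; when v = 3, u = 10.
The integral becomes ∫ sin(u) du from -2 to 10, with antiderivative -cos(u).
Back in v: F(v) = -cos(4*v - 2).
Then F(3) - F(0) = (-cos(10)) - (-cos(2)) = cos(2) - cos(10).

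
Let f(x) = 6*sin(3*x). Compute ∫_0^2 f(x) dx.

2 - 2*cos(6)

Let u = 3*x, so du = 3 dx. When x = 0, u = 0; when x = 2, u = 6.
The integral becomes 2·∫ sin(u) du from 0 to 6, with antiderivative -2*cos(u).
Back in x: F(x) = -2*cos(3*x).
Then F(2) - F(0) = (-2*cos(6)) - (-2) = 2 - 2*cos(6).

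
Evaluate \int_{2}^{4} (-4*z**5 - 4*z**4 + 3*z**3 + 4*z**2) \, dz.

By the power rule, an antiderivative is F(z) = -2*z**6/3 - 4*z**5/5 + 3*z**4/4 + 4*z**3/3.
Then F(4) - F(2) = (-49088/15) - (-228/5) = -48404/15.

-48404/15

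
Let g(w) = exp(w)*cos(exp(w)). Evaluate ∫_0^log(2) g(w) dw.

Let u = exp(w), so du = exp(w) dw. When w = 0, u = 1; when w = log(2), u = 2.
The integral becomes ∫ cos(u) du from 1 to 2, with antiderivative sin(u).
Back in w: F(w) = sin(exp(w)).
Then F(log(2)) - F(0) = (sin(2)) - (sin(1)) = -sin(1) + sin(2).

-sin(1) + sin(2)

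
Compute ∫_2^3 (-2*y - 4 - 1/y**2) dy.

By the power rule, an antiderivative is F(y) = -y**2 - 4*y + 1/y.
Then F(3) - F(2) = (-62/3) - (-23/2) = -55/6.

-55/6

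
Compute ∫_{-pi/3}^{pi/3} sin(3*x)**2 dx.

pi/3

Use the identity sin^2(3*x) = (1 - cos(6*x))/2.
An antiderivative is F(x) = x/2 - sin(6*x)/12.
Then F(pi/3) - F(-pi/3) = (pi/6) - (-pi/6) = pi/3.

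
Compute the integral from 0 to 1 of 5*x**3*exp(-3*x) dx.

Integrate by parts 3 times (u = x^3, dv = 5*exp(-3*x) dx).
An antiderivative is F(x) = (-45*x**3 - 45*x**2 - 30*x - 10)*exp(-3*x)/27.
Then F(1) - F(0) = (-130*exp(-3)/27) - (-10/27) = 10/27 - 130*exp(-3)/27.

10/27 - 130*exp(-3)/27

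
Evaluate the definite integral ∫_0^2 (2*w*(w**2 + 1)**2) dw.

124/3

Let u = w**2 + 1, so du = 2*w dw. When w = 0, u = 1; when w = 2, u = 5.
The integral becomes ∫ u**2 du from 1 to 5, with antiderivative u**3/3.
Back in w: F(w) = (w**2 + 1)**3/3.
Then F(2) - F(0) = (125/3) - (1/3) = 124/3.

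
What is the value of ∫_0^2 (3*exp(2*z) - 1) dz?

-7/2 + 3*exp(4)/2

An antiderivative is F(z) = 3*exp(2*z)/2 - z.
Then F(2) - F(0) = (-2 + 3*exp(4)/2) - (3/2) = -7/2 + 3*exp(4)/2.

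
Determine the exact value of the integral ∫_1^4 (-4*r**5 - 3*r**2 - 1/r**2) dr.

By the power rule, an antiderivative is F(r) = -2*r**6/3 - r**3 + 1/r.
Then F(4) - F(1) = (-33533/12) - (-2/3) = -11175/4.

-11175/4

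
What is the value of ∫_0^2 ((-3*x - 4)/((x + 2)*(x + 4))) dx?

log(32/81)

Factor the denominator: x**2 + 6*x + 8 = (x + 4)(x + 2).
Partial fractions: (-3*x - 4)/((x + 2)*(x + 4)) = -4/(x + 4) + 1/(x + 2).
An antiderivative is F(x) = log(x + 2) - 4*log(x + 4).
Then F(2) - F(0) = (-4*log(3) - 2*log(2)) - (-7*log(2)) = log(32/81).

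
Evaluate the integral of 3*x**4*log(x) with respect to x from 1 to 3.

-726/25 + 729*log(3)/5

Integrate by parts once (u = ln x, dv = 3*x**4 dx).
An antiderivative is F(x) = 3*x**5*(5*log(x) - 1)/25.
Then F(3) - F(1) = (-729/25 + 729*log(3)/5) - (-3/25) = -726/25 + 729*log(3)/5.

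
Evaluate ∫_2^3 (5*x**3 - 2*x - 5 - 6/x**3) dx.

425/6

By the power rule, an antiderivative is F(x) = 5*x**4/4 - x**2 - 5*x + 3/x**2.
Then F(3) - F(2) = (931/12) - (27/4) = 425/6.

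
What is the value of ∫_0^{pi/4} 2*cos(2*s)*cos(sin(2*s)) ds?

Let u = sin(2*s), so du = 2*cos(2*s) ds. When s = 0, u = 0; when s = pi/4, u = 1.
The integral becomes ∫ cos(u) du from 0 to 1, with antiderivative sin(u).
Back in s: F(s) = sin(sin(2*s)).
Then F(pi/4) - F(0) = (sin(1)) - (0) = sin(1).

sin(1)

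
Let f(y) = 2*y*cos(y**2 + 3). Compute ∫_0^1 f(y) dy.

sin(4) - sin(3)

Let u = y**2 + 3, so du = 2*y dy. When y = 0, u = 3; when y = 1, u = 4.
The integral becomes ∫ cos(u) du from 3 to 4, with antiderivative sin(u).
Back in y: F(y) = sin(y**2 + 3).
Then F(1) - F(0) = (sin(4)) - (sin(3)) = sin(4) - sin(3).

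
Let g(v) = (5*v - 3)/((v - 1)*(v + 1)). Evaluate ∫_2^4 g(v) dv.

Factor the denominator: v**2 - 1 = (v + 1)(v - 1).
Partial fractions: (5*v - 3)/((v - 1)*(v + 1)) = 4/(v + 1) + 1/(v - 1).
An antiderivative is F(v) = log(v - 1) + 4*log(v + 1).
Then F(4) - F(2) = (log(3) + 4*log(5)) - (log(81)) = -3*log(3) + 4*log(5).

-3*log(3) + 4*log(5)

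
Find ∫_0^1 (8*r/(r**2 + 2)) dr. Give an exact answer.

log(81/16)

Let u = r**2 + 2, so du = 2*r dr. When r = 0, u = 2; when r = 1, u = 3.
The integral becomes 4·∫ 1/u du from 2 to 3, with antiderivative 4*log(u).
Back in r: F(r) = 4*log(r**2 + 2).
Then F(1) - F(0) = (log(81)) - (log(16)) = log(81/16).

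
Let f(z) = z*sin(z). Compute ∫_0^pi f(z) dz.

pi

Integrate by parts once (u = z, dv = sin(z) dz).
An antiderivative is F(z) = -z*cos(z) + sin(z).
Then F(pi) - F(0) = (pi) - (0) = pi.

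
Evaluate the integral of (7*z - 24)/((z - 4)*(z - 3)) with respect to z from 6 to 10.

log(3) + 3*log(7)

Factor the denominator: z**2 - 7*z + 12 = (z - 3)(z - 4).
Partial fractions: (7*z - 24)/((z - 4)*(z - 3)) = 3/(z - 3) + 4/(z - 4).
An antiderivative is F(z) = 4*log(z - 4) + 3*log(z - 3).
Then F(10) - F(6) = (4*log(2) + 4*log(3) + 3*log(7)) - (4*log(2) + 3*log(3)) = log(3) + 3*log(7).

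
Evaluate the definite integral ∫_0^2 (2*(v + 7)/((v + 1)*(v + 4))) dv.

log(36)

Factor the denominator: v**2 + 5*v + 4 = (v + 4)(v + 1).
Partial fractions: 2*(v + 7)/((v + 1)*(v + 4)) = -2/(v + 4) + 4/(v + 1).
An antiderivative is F(v) = 4*log(v + 1) - 2*log(v + 4).
Then F(2) - F(0) = (log(9/4)) - (-log(16)) = log(36).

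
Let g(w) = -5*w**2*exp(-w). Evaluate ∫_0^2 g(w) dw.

Integrate by parts twice (u = w^2, dv = -5*exp(-w) dw).
An antiderivative is F(w) = (5*w**2 + 10*w + 10)*exp(-w).
Then F(2) - F(0) = (50*exp(-2)) - (10) = -10 + 50*exp(-2).

-10 + 50*exp(-2)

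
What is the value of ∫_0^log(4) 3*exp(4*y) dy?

765/4

Let u = exp(y), so du = exp(y) dy. When y = 0, u = 1; when y = log(4), u = 4.
The integral becomes 3·∫ u**3 du from 1 to 4, with antiderivative 3*u**4/4.
Back in y: F(y) = 3*exp(4*y)/4.
Then F(log(4)) - F(0) = (192) - (3/4) = 765/4.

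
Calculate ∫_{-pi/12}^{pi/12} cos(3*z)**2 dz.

1/6 + pi/12

Use the identity cos^2(3*z) = (1 + cos(6*z))/2.
An antiderivative is F(z) = z/2 + sin(6*z)/12.
Then F(pi/12) - F(-pi/12) = (1/12 + pi/24) - (-pi/24 - 1/12) = 1/6 + pi/12.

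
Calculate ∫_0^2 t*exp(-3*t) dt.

(-7 + exp(6))*exp(-6)/9

Integrate by parts once (u = t, dv = exp(-3*t) dt).
An antiderivative is F(t) = (-3*t - 1)*exp(-3*t)/9.
Then F(2) - F(0) = (-7*exp(-6)/9) - (-1/9) = (-7 + exp(6))*exp(-6)/9.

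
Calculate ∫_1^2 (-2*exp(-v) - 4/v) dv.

-4*log(2) - 2*exp(-1) + 2*exp(-2)

An antiderivative is F(v) = -4*log(v) + 2*exp(-v).
Then F(2) - F(1) = (-4*log(2) + 2*exp(-2)) - (2*exp(-1)) = -4*log(2) - 2*exp(-1) + 2*exp(-2).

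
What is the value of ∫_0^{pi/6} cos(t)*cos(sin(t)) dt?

Let u = sin(t), so du = cos(t) dt. When t = 0, u = 0; when t = pi/6, u = 1/2.
The integral becomes ∫ cos(u) du from 0 to 1/2, with antiderivative sin(u).
Back in t: F(t) = sin(sin(t)).
Then F(pi/6) - F(0) = (sin(1/2)) - (0) = sin(1/2).

sin(1/2)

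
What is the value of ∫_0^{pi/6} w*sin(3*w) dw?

Integrate by parts once (u = w, dv = sin(3*w) dw).
An antiderivative is F(w) = -w*cos(3*w)/3 + sin(3*w)/9.
Then F(pi/6) - F(0) = (1/9) - (0) = 1/9.

1/9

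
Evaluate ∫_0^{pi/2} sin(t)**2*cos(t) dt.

1/3

Let u = sin(t), so du = cos(t) dt. When t = 0, u = 0; when t = pi/2, u = 1.
The integral becomes ∫ u**2 du from 0 to 1, with antiderivative u**3/3.
Back in t: F(t) = sin(t)**3/3.
Then F(pi/2) - F(0) = (1/3) - (0) = 1/3.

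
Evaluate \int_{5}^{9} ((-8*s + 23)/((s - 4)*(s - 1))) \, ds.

-3*log(5) - 5*log(2)

Factor the denominator: s**2 - 5*s + 4 = (s - 1)(s - 4).
Partial fractions: (-8*s + 23)/((s - 4)*(s - 1)) = -5/(s - 1) - 3/(s - 4).
An antiderivative is F(s) = -3*log(s - 4) - 5*log(s - 1).
Then F(9) - F(5) = (-15*log(2) - 3*log(5)) - (-10*log(2)) = -3*log(5) - 5*log(2).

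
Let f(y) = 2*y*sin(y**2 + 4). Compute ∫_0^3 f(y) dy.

Let u = y**2 + 4, so du = 2*y dy. When y = 0, u = 4; when y = 3, u = 13.
The integral becomes ∫ sin(u) du from 4 to 13, with antiderivative -cos(u).
Back in y: F(y) = -cos(y**2 + 4).
Then F(3) - F(0) = (-cos(13)) - (-cos(4)) = -cos(13) + cos(4).

-cos(13) + cos(4)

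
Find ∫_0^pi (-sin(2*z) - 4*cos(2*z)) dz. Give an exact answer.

0

An antiderivative is F(z) = -2*sin(2*z) + cos(2*z)/2.
Then F(pi) - F(0) = (1/2) - (1/2) = 0.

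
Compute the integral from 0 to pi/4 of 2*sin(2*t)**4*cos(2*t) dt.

1/5

Let u = sin(2*t), so du = 2*cos(2*t) dt. When t = 0, u = 0; when t = pi/4, u = 1.
The integral becomes ∫ u**4 du from 0 to 1, with antiderivative u**5/5.
Back in t: F(t) = sin(2*t)**5/5.
Then F(pi/4) - F(0) = (1/5) - (0) = 1/5.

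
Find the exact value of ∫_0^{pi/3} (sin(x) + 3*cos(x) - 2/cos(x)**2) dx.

An antiderivative is F(x) = 3*sin(x) - cos(x) - 2*tan(x).
Then F(pi/3) - F(0) = (-sqrt(3)/2 - 1/2) - (-1) = 1/2 - sqrt(3)/2.

1/2 - sqrt(3)/2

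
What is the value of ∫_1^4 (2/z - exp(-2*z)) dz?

An antiderivative is F(z) = 2*log(z) + exp(-2*z)/2.
Then F(4) - F(1) = (exp(-8)/2 + 4*log(2)) - (exp(-2)/2) = (-exp(6) + 1 + 8*exp(8)*log(2))*exp(-8)/2.

(-exp(6) + 1 + 8*exp(8)*log(2))*exp(-8)/2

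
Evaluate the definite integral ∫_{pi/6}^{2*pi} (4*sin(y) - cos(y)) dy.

An antiderivative is F(y) = -sin(y) - 4*cos(y).
Then F(2*pi) - F(pi/6) = (-4) - (-2*sqrt(3) - 1/2) = -7/2 + 2*sqrt(3).

-7/2 + 2*sqrt(3)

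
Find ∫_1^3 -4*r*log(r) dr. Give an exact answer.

8 - 18*log(3)

Integrate by parts once (u = ln r, dv = -4*r dr).
An antiderivative is F(r) = -r**2*(2*log(r) - 1).
Then F(3) - F(1) = (9 - 18*log(3)) - (1) = 8 - 18*log(3).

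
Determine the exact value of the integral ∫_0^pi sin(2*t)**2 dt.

Use the identity sin^2(2*t) = (1 - cos(4*t))/2.
An antiderivative is F(t) = t/2 - sin(4*t)/8.
Then F(pi) - F(0) = (pi/2) - (0) = pi/2.

pi/2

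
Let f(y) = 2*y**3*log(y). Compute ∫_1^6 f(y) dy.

Integrate by parts once (u = ln y, dv = 2*y**3 dy).
An antiderivative is F(y) = y**4*(4*log(y) - 1)/8.
Then F(6) - F(1) = (-162 + 648*log(2) + 648*log(3)) - (-1/8) = -1295/8 + 648*log(2) + 648*log(3).

-1295/8 + 648*log(2) + 648*log(3)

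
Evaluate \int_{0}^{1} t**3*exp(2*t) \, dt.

Integrate by parts 3 times (u = t^3, dv = exp(2*t) dt).
An antiderivative is F(t) = (4*t**3 - 6*t**2 + 6*t - 3)*exp(2*t)/8.
Then F(1) - F(0) = (exp(2)/8) - (-3/8) = 3/8 + exp(2)/8.

3/8 + exp(2)/8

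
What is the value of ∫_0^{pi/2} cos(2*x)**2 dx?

Use the identity cos^2(2*x) = (1 + cos(4*x))/2.
An antiderivative is F(x) = x/2 + sin(4*x)/8.
Then F(pi/2) - F(0) = (pi/4) - (0) = pi/4.

pi/4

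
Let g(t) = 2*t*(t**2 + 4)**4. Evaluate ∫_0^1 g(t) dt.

Let u = t**2 + 4, so du = 2*t dt. When t = 0, u = 4; when t = 1, u = 5.
The integral becomes ∫ u**4 du from 4 to 5, with antiderivative u**5/5.
Back in t: F(t) = (t**2 + 4)**5/5.
Then F(1) - F(0) = (625) - (1024/5) = 2101/5.

2101/5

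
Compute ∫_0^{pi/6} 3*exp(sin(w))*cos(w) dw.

-3 + 3*exp(1/2)

Let u = sin(w), so du = cos(w) dw. When w = 0, u = 0; when w = pi/6, u = 1/2.
The integral becomes 3·∫ exp(u) du from 0 to 1/2, with antiderivative 3*exp(u).
Back in w: F(w) = 3*exp(sin(w)).
Then F(pi/6) - F(0) = (3*exp(1/2)) - (3) = -3 + 3*exp(1/2).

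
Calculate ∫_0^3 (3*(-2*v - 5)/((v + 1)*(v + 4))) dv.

Factor the denominator: v**2 + 5*v + 4 = (v + 4)(v + 1).
Partial fractions: 3*(-2*v - 5)/((v + 1)*(v + 4)) = -3/(v + 4) - 3/(v + 1).
An antiderivative is F(v) = -3*log(v + 1) - 3*log(v + 4).
Then F(3) - F(0) = (-3*log(7) - 6*log(2)) - (-log(64)) = -3*log(7).

-3*log(7)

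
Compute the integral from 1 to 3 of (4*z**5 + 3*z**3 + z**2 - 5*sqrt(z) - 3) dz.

By the power rule, an antiderivative is F(z) = 2*z**6/3 + 3*z**4/4 - 10*z**(3/2)/3 + z**3/3 - 3*z.
Then F(3) - F(1) = (2187/4 - 10*sqrt(3)) - (-55/12) = 1654/3 - 10*sqrt(3).

1654/3 - 10*sqrt(3)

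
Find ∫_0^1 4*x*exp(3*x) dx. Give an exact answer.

Integrate by parts once (u = x, dv = 4*exp(3*x) dx).
An antiderivative is F(x) = (12*x - 4)*exp(3*x)/9.
Then F(1) - F(0) = (8*exp(3)/9) - (-4/9) = 4/9 + 8*exp(3)/9.

4/9 + 8*exp(3)/9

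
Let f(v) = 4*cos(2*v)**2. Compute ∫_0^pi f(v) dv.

Use the identity cos^2(2*v) = (1 + cos(4*v))/2.
An antiderivative is F(v) = 2*v + sin(4*v)/2.
Then F(pi) - F(0) = (2*pi) - (0) = 2*pi.

2*pi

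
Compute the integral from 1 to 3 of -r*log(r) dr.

2 - 9*log(3)/2

Integrate by parts once (u = ln r, dv = -r dr).
An antiderivative is F(r) = -r**2*(2*log(r) - 1)/4.
Then F(3) - F(1) = (9/4 - 9*log(3)/2) - (1/4) = 2 - 9*log(3)/2.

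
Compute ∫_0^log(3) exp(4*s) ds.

Let u = exp(s), so du = exp(s) ds. When s = 0, u = 1; when s = log(3), u = 3.
The integral becomes ∫ u**3 du from 1 to 3, with antiderivative u**4/4.
Back in s: F(s) = exp(4*s)/4.
Then F(log(3)) - F(0) = (81/4) - (1/4) = 20.

20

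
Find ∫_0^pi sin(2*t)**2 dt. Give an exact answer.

pi/2

Use the identity sin^2(2*t) = (1 - cos(4*t))/2.
An antiderivative is F(t) = t/2 - sin(4*t)/8.
Then F(pi) - F(0) = (pi/2) - (0) = pi/2.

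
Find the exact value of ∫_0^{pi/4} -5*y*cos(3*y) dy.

Integrate by parts once (u = y, dv = -5*cos(3*y) dy).
An antiderivative is F(y) = -5*y*sin(3*y)/3 - 5*cos(3*y)/9.
Then F(pi/4) - F(0) = (5*sqrt(2)*(4 - 3*pi)/72) - (-5/9) = -5*sqrt(2)*pi/24 + 5*sqrt(2)/18 + 5/9.

-5*sqrt(2)*pi/24 + 5*sqrt(2)/18 + 5/9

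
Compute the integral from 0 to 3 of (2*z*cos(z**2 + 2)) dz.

sin(11) - sin(2)

Let u = z**2 + 2, so du = 2*z dz. When z = 0, u = 2; when z = 3, u = 11.
The integral becomes ∫ cos(u) du from 2 to 11, with antiderivative sin(u).
Back in z: F(z) = sin(z**2 + 2).
Then F(3) - F(0) = (sin(11)) - (sin(2)) = sin(11) - sin(2).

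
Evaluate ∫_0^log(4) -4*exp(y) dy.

-12

An antiderivative is F(y) = -4*exp(y).
Then F(log(4)) - F(0) = (-16) - (-4) = -12.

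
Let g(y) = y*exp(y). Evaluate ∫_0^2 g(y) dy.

1 + exp(2)

Integrate by parts once (u = y, dv = exp(y) dy).
An antiderivative is F(y) = (y - 1)*exp(y).
Then F(2) - F(0) = (exp(2)) - (-1) = 1 + exp(2).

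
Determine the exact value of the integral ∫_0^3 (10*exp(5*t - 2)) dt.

-(2 - 2*exp(15))*exp(-2)

Let u = 5*t - 2, so du = 5 dt. When t = 0, u = -2; when t = 3, u = 13.
The integral becomes 2·∫ exp(u) du from -2 to 13, with antiderivative 2*exp(u).
Back in t: F(t) = 2*exp(5*t - 2).
Then F(3) - F(0) = (2*exp(13)) - (2*exp(-2)) = -(2 - 2*exp(15))*exp(-2).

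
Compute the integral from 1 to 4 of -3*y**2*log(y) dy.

Integrate by parts once (u = ln y, dv = -3*y**2 dy).
An antiderivative is F(y) = -y**3*(3*log(y) - 1)/3.
Then F(4) - F(1) = (64/3 - 128*log(2)) - (1/3) = 21 - 128*log(2).

21 - 128*log(2)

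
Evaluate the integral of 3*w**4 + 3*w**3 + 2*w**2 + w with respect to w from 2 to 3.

By the power rule, an antiderivative is F(w) = 3*w**5/5 + 3*w**4/4 + 2*w**3/3 + w**2/2.
Then F(3) - F(2) = (4581/20) - (578/15) = 11431/60.

11431/60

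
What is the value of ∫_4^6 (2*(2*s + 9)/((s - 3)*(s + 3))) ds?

Factor the denominator: s**2 - 9 = (s + 3)(s - 3).
Partial fractions: 2*(2*s + 9)/((s - 3)*(s + 3)) = -1/(s + 3) + 5/(s - 3).
An antiderivative is F(s) = 5*log(s - 3) - log(s + 3).
Then F(6) - F(4) = (log(27)) - (-log(7)) = log(7) + 3*log(3).

log(7) + 3*log(3)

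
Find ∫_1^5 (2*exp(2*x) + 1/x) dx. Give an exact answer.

-exp(2) + log(5) + exp(10)

An antiderivative is F(x) = exp(2*x) + log(x).
Then F(5) - F(1) = (log(5) + exp(10)) - (exp(2)) = -exp(2) + log(5) + exp(10).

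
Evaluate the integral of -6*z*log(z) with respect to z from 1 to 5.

Integrate by parts once (u = ln z, dv = -6*z dz).
An antiderivative is F(z) = -3*z**2*(2*log(z) - 1)/2.
Then F(5) - F(1) = (75/2 - 75*log(5)) - (3/2) = 36 - 75*log(5).

36 - 75*log(5)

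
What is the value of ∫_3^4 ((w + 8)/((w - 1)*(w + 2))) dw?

Factor the denominator: w**2 + w - 2 = (w + 2)(w - 1).
Partial fractions: (w + 8)/((w - 1)*(w + 2)) = -2/(w + 2) + 3/(w - 1).
An antiderivative is F(w) = 3*log(w - 1) - 2*log(w + 2).
Then F(4) - F(3) = (log(3/4)) - (log(8/25)) = log(75/32).

log(75/32)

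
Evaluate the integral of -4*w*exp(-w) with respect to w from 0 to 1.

Integrate by parts once (u = w, dv = -4*exp(-w) dw).
An antiderivative is F(w) = (4*w + 4)*exp(-w).
Then F(1) - F(0) = (8*exp(-1)) - (4) = -4 + 8*exp(-1).

-4 + 8*exp(-1)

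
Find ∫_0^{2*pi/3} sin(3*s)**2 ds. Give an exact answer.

pi/3

Use the identity sin^2(3*s) = (1 - cos(6*s))/2.
An antiderivative is F(s) = s/2 - sin(6*s)/12.
Then F(2*pi/3) - F(0) = (pi/3) - (0) = pi/3.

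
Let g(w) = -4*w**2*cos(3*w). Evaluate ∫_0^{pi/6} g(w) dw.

8/27 - pi**2/27

Integrate by parts twice (u = w^2, dv = -4*cos(3*w) dw).
An antiderivative is F(w) = -4*w**2*sin(3*w)/3 - 8*w*cos(3*w)/9 + 8*sin(3*w)/27.
Then F(pi/6) - F(0) = (8/27 - pi**2/27) - (0) = 8/27 - pi**2/27.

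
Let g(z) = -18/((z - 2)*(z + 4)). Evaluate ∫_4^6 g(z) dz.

Factor the denominator: z**2 + 2*z - 8 = (z + 4)(z - 2).
Partial fractions: -18/((z - 2)*(z + 4)) = 3/(z + 4) - 3/(z - 2).
An antiderivative is F(z) = -3*log(z - 2) + 3*log(z + 4).
Then F(6) - F(4) = (-3*log(2) + 3*log(5)) - (log(64)) = -9*log(2) + 3*log(5).

-9*log(2) + 3*log(5)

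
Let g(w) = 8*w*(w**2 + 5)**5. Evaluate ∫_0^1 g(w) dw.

Let u = w**2 + 5, so du = 2*w dw. When w = 0, u = 5; when w = 1, u = 6.
The integral becomes 4·∫ u**5 du from 5 to 6, with antiderivative 2*u**6/3.
Back in w: F(w) = 2*(w**2 + 5)**6/3.
Then F(1) - F(0) = (31104) - (31250/3) = 62062/3.

62062/3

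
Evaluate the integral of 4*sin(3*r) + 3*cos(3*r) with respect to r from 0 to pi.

An antiderivative is F(r) = sin(3*r) - 4*cos(3*r)/3.
Then F(pi) - F(0) = (4/3) - (-4/3) = 8/3.

8/3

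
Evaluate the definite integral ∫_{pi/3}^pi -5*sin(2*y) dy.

An antiderivative is F(y) = 5*cos(2*y)/2.
Then F(pi) - F(pi/3) = (5/2) - (-5/4) = 15/4.

15/4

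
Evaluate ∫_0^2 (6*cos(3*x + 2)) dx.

-2*sin(2) + 2*sin(8)

Let u = 3*x + 2, so du = 3 dx. When x = 0, u = 2; when x = 2, u = 8.
The integral becomes 2·∫ cos(u) du from 2 to 8, with antiderivative 2*sin(u).
Back in x: F(x) = 2*sin(3*x + 2).
Then F(2) - F(0) = (2*sin(8)) - (2*sin(2)) = -2*sin(2) + 2*sin(8).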